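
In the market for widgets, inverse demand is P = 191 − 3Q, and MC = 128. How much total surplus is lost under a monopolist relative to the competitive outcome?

Perfect competition: P = MC = 128, so 191 − 3Q = 128 and Q = 21.
A monopolist chooses Q where MR = MC. MR = 191 − 6Q; setting this equal to 128 gives Q = 10.5 and P = 159.5.
DWL is the triangle between Q = 10.5 and Q = 21: ½·(21 − 10.5)·(159.5 − 128) = 165.375.

DWL = 165.375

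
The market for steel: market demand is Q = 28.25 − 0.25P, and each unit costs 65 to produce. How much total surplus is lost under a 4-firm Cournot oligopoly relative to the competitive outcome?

DWL = 11.52

Inverting demand: P = 113 − 4Q.
Under competition P = MC = 65, so Q = (113 − 65)/4 = 12.
Cournot with 4 identical firms: the symmetric best-response condition is 113 − 20q = 65. Each firm produces q = 2.4, total output Q = 9.6, price P = 74.6.
DWL is the triangle between Q = 9.6 and Q = 12: ½·(12 − 9.6)·(74.6 − 65) = 11.52.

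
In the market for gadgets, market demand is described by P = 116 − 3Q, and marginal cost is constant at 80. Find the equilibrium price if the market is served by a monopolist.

The monopolist equates marginal revenue to marginal cost: 116 − 6Q = 80, so Q = 6. From demand, P = 98.

P = 98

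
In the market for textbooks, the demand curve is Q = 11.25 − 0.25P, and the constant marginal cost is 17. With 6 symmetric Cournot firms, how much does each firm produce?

q_i = 1

Inverting demand: P = 45 − 4Q.
In a 6-firm Cournot equilibrium, symmetry and the first-order condition give q = (45 − 17)/(28) = 1. So Q = 6 and P = 21.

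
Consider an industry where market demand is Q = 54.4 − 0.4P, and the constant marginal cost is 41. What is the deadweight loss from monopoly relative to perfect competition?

DWL = 451.25

Inverting demand: P = 136 − 2.5Q.
Competitive firms price at marginal cost: P = 41, giving Q = 38.
The monopolist equates marginal revenue to marginal cost: 136 − 5Q = 41, so Q = 19. From demand, P = 88.5.
DWL is the triangle between Q = 19 and Q = 38: ½·(38 − 19)·(88.5 − 41) = 451.25.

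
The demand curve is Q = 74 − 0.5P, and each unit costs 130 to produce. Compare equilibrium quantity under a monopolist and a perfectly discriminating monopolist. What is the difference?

Inverting demand: P = 148 − 2Q.
The monopolist equates marginal revenue to marginal cost: 148 − 4Q = 130, so Q = 4.5. From demand, P = 139.
Under first-degree price discrimination the firm charges each unit its demand price and produces up to where P = MC, i.e. Q = 9. Consumer surplus is zero; producer surplus equals total surplus.
Change in equilibrium quantity: 9 − 4.5 = 4.5.

Q rises by 4.5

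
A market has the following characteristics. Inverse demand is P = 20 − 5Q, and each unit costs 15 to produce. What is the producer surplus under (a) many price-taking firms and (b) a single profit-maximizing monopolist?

Under competition P = MC = 15, so Q = (20 − 15)/5 = 1.
PS = (15 − 15)·1 = 0.
A monopolist chooses Q where MR = MC. MR = 20 − 10Q; setting this equal to 15 gives Q = 0.5 and P = 17.5.
PS = (17.5 − 15)·0.5 = 1.25.

Competition: PS = 0; Monopoly: PS = 1.25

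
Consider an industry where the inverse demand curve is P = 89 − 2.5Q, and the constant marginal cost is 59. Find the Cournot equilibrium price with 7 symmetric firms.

With 7 symmetric Cournot firms, each firm's FOC gives 89 − 20q = 59, so q = 1.5, Q = 7·1.5 = 10.5, and P = 62.75.

P = 62.75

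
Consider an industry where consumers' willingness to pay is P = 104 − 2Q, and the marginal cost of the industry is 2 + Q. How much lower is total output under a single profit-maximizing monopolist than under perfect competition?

Total output falls by 13.6

Under competition P = MC: 104 − 2Q = 2 + Q ⇒ Q = 34, P = 36.
Monopoly sets MR = MC: 104 − 4Q = 2 + Q ⇒ Q = 20.4, P = 104 − 2·20.4 = 63.2.
Change in total output: 20.4 − 34 = −13.6.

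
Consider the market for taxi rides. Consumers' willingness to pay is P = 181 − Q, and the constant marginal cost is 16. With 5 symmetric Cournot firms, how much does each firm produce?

q_i = 27.5

Cournot with 5 identical firms: the symmetric best-response condition is 181 − 6q = 16. Each firm produces q = 27.5, total output Q = 137.5, price P = 43.5.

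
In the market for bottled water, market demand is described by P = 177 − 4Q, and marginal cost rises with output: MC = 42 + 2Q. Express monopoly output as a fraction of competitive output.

Q_m/Q_c = 0.6

A monopolist chooses Q where MR = MC. MR = 177 − 8Q; setting this equal to 42 + 2Q gives Q = 13.5 and P = 123.
Competitive equilibrium sets price equal to marginal cost: 177 − 4Q = 42 + 2Q, so Q = 22.5 and P = 87.
Ratio Q_m/Q_c = 13.5/22.5 = 0.6.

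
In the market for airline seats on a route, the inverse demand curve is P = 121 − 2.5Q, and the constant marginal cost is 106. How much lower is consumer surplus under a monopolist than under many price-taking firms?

Consumer surplus falls by 33.75

Perfect competition: P = MC = 106, so 121 − 2.5Q = 106 and Q = 6.
CS = ½·(121 − 106)·6 = 45.
A monopolist chooses Q where MR = MC. MR = 121 − 5Q; setting this equal to 106 gives Q = 3 and P = 113.5.
CS = ½·(121 − 113.5)·3 = 11.25.
Change in consumer surplus: 11.25 − 45 = −33.75.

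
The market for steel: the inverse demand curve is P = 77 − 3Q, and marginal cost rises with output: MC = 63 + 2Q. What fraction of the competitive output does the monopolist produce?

Monopoly sets MR = MC: 77 − 6Q = 63 + 2Q ⇒ Q = 1.75, P = 77 − 3·1.75 = 71.75.
Under competition P = MC: 77 − 3Q = 63 + 2Q ⇒ Q = 2.8, P = 68.6.
Ratio Q_m/Q_c = 1.75/2.8 = 0.625.

Q_m/Q_c = 0.625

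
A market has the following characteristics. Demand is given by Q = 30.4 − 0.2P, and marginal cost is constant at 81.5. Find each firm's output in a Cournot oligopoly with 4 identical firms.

Inverting demand: P = 152 − 5Q.
Cournot with 4 identical firms: the symmetric best-response condition is 152 − 25q = 81.5. Each firm produces q = 2.82, total output Q = 11.28, price P = 95.6.

q_i = 2.82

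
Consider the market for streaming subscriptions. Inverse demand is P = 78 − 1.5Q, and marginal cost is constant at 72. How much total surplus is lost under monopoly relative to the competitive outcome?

DWL = 3

Perfect competition: P = MC = 72, so 78 − 1.5Q = 72 and Q = 4.
The monopolist equates marginal revenue to marginal cost: 78 − 3Q = 72, so Q = 2. From demand, P = 75.
DWL is the triangle between Q = 2 and Q = 4: ½·(4 − 2)·(75 − 72) = 3.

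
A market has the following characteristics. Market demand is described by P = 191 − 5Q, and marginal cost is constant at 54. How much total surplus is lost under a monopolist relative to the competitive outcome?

Perfect competition: P = MC = 54, so 191 − 5Q = 54 and Q = 27.4.
Monopoly sets MR = MC: 191 − 10Q = 54 ⇒ Q = 13.7, P = 191 − 5·13.7 = 122.5.
DWL is the triangle between Q = 13.7 and Q = 27.4: ½·(27.4 − 13.7)·(122.5 − 54) = 469.225.

DWL = 469.225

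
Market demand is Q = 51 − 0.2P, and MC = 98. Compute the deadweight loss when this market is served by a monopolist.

Inverting demand: P = 255 − 5Q.
Under competition P = MC = 98, so Q = (255 − 98)/5 = 31.4.
The monopolist equates marginal revenue to marginal cost: 255 − 10Q = 98, so Q = 15.7. From demand, P = 176.5.
DWL is the triangle between Q = 15.7 and Q = 31.4: ½·(31.4 − 15.7)·(176.5 − 98) = 616.225.

DWL = 616.225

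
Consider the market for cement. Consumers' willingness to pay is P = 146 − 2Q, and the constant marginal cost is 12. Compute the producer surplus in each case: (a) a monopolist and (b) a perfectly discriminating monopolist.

Monopoly: PS = 2244.5; Perfect PD: PS = 4489

A monopolist chooses Q where MR = MC. MR = 146 − 4Q; setting this equal to 12 gives Q = 33.5 and P = 79.
PS = (79 − 12)·33.5 = 2244.5.
A perfectly discriminating monopolist sells every unit with P(Q) ≥ MC(Q), so output equals the competitive quantity Q = 67. Each buyer pays their reservation price, so CS = 0 and the firm captures all surplus.
PS = ½·(146 − 12)·67 = 4489.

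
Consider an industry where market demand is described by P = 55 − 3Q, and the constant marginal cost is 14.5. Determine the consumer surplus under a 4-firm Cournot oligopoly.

In a 4-firm Cournot equilibrium, symmetry and the first-order condition give q = (55 − 14.5)/(15) = 2.7. So Q = 10.8 and P = 22.6.
CS = ½·(55 − 22.6)·10.8 = 174.96.

CS = 174.96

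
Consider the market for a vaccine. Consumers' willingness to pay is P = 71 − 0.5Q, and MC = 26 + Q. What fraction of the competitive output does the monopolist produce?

Monopoly sets MR = MC: 71 − Q = 26 + Q ⇒ Q = 22.5, P = 71 − 0.5·22.5 = 59.75.
Competitive equilibrium sets price equal to marginal cost: 71 − 0.5Q = 26 + Q, so Q = 30 and P = 56.
Ratio Q_m/Q_c = 22.5/30 = 0.75.

Q_m/Q_c = 0.75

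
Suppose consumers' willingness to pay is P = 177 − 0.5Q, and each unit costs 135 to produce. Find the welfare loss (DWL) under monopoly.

DWL = 441

Competitive firms price at marginal cost: P = 135, giving Q = 84.
Monopoly sets MR = MC: 177 − Q = 135 ⇒ Q = 42, P = 177 − 0.5·42 = 156.
DWL is the triangle between Q = 42 and Q = 84: ½·(84 − 42)·(156 − 135) = 441.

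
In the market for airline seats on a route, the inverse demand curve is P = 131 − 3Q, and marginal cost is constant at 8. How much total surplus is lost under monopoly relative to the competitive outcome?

DWL = 630.375

Competitive firms price at marginal cost: P = 8, giving Q = 41.
A monopolist chooses Q where MR = MC. MR = 131 − 6Q; setting this equal to 8 gives Q = 20.5 and P = 69.5.
DWL is the triangle between Q = 20.5 and Q = 41: ½·(41 − 20.5)·(69.5 − 8) = 630.375.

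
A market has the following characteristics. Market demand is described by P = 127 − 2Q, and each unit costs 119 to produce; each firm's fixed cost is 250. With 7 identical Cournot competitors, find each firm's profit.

Cournot with 7 identical firms: the symmetric best-response condition is 127 − 16q = 119. Each firm produces q = 0.5, total output Q = 3.5, price P = 120.
Each firm's profit = (120 − 119)·0.5 − 250 = −249.5.

π_i = −249.5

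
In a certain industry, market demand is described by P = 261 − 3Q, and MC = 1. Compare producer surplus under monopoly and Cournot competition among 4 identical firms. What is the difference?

The monopolist equates marginal revenue to marginal cost: 261 − 6Q = 1, so Q = 130/3. From demand, P = 131.
PS = (131 − 1)·130/3 = 16900/3.
In a 4-firm Cournot equilibrium, symmetry and the first-order condition give q = (261 − 1)/(15) = 52/3. So Q = 208/3 and P = 53.
PS = (53 − 1)·208/3 = 10816/3.
Change in producer surplus: 10816/3 − 16900/3 = −2028.

Producer surplus falls by 2028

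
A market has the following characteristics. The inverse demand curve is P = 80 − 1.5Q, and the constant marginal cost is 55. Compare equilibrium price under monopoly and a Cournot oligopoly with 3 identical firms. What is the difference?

Monopoly sets MR = MC: 80 − 3Q = 55 ⇒ Q = 25/3, P = 80 − 1.5·25/3 = 67.5.
With 3 symmetric Cournot firms, each firm's FOC gives 80 − 6q = 55, so q = 25/6, Q = 3·25/6 = 12.5, and P = 61.25.
Change in equilibrium price: 61.25 − 67.5 = −6.25.

P falls by 6.25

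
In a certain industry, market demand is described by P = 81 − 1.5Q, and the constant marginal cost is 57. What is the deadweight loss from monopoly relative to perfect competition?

Under competition P = MC = 57, so Q = (81 − 57)/1.5 = 16.
A monopolist chooses Q where MR = MC. MR = 81 − 3Q; setting this equal to 57 gives Q = 8 and P = 69.
DWL is the triangle between Q = 8 and Q = 16: ½·(16 − 8)·(69 − 57) = 48.

DWL = 48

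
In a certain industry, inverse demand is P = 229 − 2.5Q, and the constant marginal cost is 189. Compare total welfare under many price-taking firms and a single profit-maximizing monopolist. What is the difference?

Competitive firms price at marginal cost: P = 189, giving Q = 16.
CS = ½·(229 − 189)·16 = 320; PS = (189 − 189)·16 = 0; TS = 320.
The monopolist equates marginal revenue to marginal cost: 229 − 5Q = 189, so Q = 8. From demand, P = 209.
CS = ½·(229 − 209)·8 = 80; PS = (209 − 189)·8 = 160; TS = 240.
Change in total welfare: 240 − 320 = −80.

Total welfare falls by 80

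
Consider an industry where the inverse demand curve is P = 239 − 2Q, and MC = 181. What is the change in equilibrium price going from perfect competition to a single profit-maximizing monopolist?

P rises by 29

Competitive firms price at marginal cost: P = 181, giving Q = 29.
A monopolist chooses Q where MR = MC. MR = 239 − 4Q; setting this equal to 181 gives Q = 14.5 and P = 210.
Change in equilibrium price: 210 − 181 = 29.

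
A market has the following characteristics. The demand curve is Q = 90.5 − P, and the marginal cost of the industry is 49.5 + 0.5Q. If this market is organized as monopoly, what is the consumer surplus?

Inverting demand: P = 90.5 − Q.
The monopolist equates marginal revenue to marginal cost: 90.5 − 2Q = 49.5 + 0.5Q, so Q = 16.4. From demand, P = 74.1.
CS = ½·(90.5 − 74.1)·16.4 = 134.48.

CS = 134.48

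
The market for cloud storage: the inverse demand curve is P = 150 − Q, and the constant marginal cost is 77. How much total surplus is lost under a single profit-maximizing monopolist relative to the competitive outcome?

DWL = 666.125

Competitive firms price at marginal cost: P = 77, giving Q = 73.
The monopolist equates marginal revenue to marginal cost: 150 − 2Q = 77, so Q = 36.5. From demand, P = 113.5.
DWL is the triangle between Q = 36.5 and Q = 73: ½·(73 − 36.5)·(113.5 − 77) = 666.125.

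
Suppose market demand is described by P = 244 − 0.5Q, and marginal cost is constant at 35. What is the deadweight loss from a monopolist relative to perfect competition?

DWL = 10920.25

Perfect competition: P = MC = 35, so 244 − 0.5Q = 35 and Q = 418.
A monopolist chooses Q where MR = MC. MR = 244 − Q; setting this equal to 35 gives Q = 209 and P = 139.5.
DWL is the triangle between Q = 209 and Q = 418: ½·(418 − 209)·(139.5 − 35) = 10920.25.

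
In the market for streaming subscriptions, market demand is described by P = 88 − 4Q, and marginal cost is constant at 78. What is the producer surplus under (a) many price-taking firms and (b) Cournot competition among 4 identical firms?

Competitive firms price at marginal cost: P = 78, giving Q = 2.5.
PS = (78 − 78)·2.5 = 0.
In a 4-firm Cournot equilibrium, symmetry and the first-order condition give q = (88 − 78)/(20) = 0.5. So Q = 2 and P = 80.
PS = (80 − 78)·2 = 4.

Competition: PS = 0; Cournot: PS = 4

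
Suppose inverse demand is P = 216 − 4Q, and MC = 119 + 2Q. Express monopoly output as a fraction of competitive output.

Monopoly sets MR = MC: 216 − 8Q = 119 + 2Q ⇒ Q = 9.7, P = 216 − 4·9.7 = 177.2.
Under competition P = MC: 216 − 4Q = 119 + 2Q ⇒ Q = 97/6, P = 454/3.
Ratio Q_m/Q_c = 9.7/(97/6) = 0.6.

Q_m/Q_c = 0.6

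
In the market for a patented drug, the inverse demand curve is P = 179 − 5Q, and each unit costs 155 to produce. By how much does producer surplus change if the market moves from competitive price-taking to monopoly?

Under competition P = MC = 155, so Q = (179 − 155)/5 = 4.8.
PS = (155 − 155)·4.8 = 0.
A monopolist chooses Q where MR = MC. MR = 179 − 10Q; setting this equal to 155 gives Q = 2.4 and P = 167.
PS = (167 − 155)·2.4 = 28.8.
Change in producer surplus: 28.8 − 0 = 28.8.

Producer surplus rises by 28.8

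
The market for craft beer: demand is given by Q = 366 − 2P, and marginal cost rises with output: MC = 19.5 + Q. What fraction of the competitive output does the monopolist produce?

Inverting demand: P = 183 − 0.5Q.
The monopolist equates marginal revenue to marginal cost: 183 − Q = 19.5 + Q, so Q = 81.75. From demand, P = 142.125.
Under competition P = MC: 183 − 0.5Q = 19.5 + Q ⇒ Q = 109, P = 128.5.
Ratio Q_m/Q_c = 81.75/109 = 0.75.

Q_m/Q_c = 0.75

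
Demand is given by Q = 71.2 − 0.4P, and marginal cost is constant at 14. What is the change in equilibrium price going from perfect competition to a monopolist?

Inverting demand: P = 178 − 2.5Q.
Competitive firms price at marginal cost: P = 14, giving Q = 65.6.
The monopolist equates marginal revenue to marginal cost: 178 − 5Q = 14, so Q = 32.8. From demand, P = 96.
Change in equilibrium price: 96 − 14 = 82.

P rises by 82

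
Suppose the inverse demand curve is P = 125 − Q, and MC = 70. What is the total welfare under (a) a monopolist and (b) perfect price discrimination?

Monopoly: TS = 1134.375; Perfect PD: TS = 1512.5

Monopoly sets MR = MC: 125 − 2Q = 70 ⇒ Q = 27.5, P = 125 − 27.5 = 97.5.
CS = ½·(125 − 97.5)·27.5 = 378.125; PS = (97.5 − 70)·27.5 = 756.25; TS = 1134.375.
Under first-degree price discrimination the firm charges each unit its demand price and produces up to where P = MC, i.e. Q = 55. Consumer surplus is zero; producer surplus equals total surplus.
TS = 1512.5 (equal to competitive TS).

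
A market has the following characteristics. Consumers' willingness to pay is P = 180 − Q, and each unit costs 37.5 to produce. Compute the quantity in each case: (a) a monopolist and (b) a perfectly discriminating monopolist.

Monopoly: Q = 71.25; Perfect PD: Q = 142.5

Monopoly sets MR = MC: 180 − 2Q = 37.5 ⇒ Q = 71.25, P = 180 − 71.25 = 108.75.
A perfectly discriminating monopolist sells every unit with P(Q) ≥ MC(Q), so output equals the competitive quantity Q = 142.5. Each buyer pays their reservation price, so CS = 0 and the firm captures all surplus.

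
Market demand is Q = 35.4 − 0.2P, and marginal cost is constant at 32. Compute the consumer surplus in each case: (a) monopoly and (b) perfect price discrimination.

Inverting demand: P = 177 − 5Q.
Monopoly sets MR = MC: 177 − 10Q = 32 ⇒ Q = 14.5, P = 177 − 5·14.5 = 104.5.
CS = ½·(177 − 104.5)·14.5 = 525.625.
A perfectly discriminating monopolist sells every unit with P(Q) ≥ MC(Q), so output equals the competitive quantity Q = 29. Each buyer pays their reservation price, so CS = 0 and the firm captures all surplus.
CS = 0.

Monopoly: CS = 525.625; Perfect PD: CS = 0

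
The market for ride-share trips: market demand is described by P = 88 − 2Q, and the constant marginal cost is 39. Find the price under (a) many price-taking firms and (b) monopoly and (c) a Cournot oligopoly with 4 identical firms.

Under competition P = MC = 39, so Q = (88 − 39)/2 = 24.5.
Monopoly sets MR = MC: 88 − 4Q = 39 ⇒ Q = 12.25, P = 88 − 2·12.25 = 63.5.
With 4 symmetric Cournot firms, each firm's FOC gives 88 − 10q = 39, so q = 4.9, Q = 4·4.9 = 19.6, and P = 48.8.

Competition: P = 39; Monopoly: P = 63.5; Cournot: P = 48.8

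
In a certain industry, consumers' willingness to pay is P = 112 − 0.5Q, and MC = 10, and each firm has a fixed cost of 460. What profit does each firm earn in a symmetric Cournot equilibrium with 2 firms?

In a 2-firm Cournot equilibrium, symmetry and the first-order condition give q = (112 − 10)/(1.5) = 68. So Q = 136 and P = 44.
Each firm's profit = (44 − 10)·68 − 460 = 1852.

π_i = 1852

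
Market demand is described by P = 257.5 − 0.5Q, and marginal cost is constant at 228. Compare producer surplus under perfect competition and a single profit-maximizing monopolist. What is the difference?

PS rises by 435.125

Under competition P = MC = 228, so Q = (257.5 − 228)/0.5 = 59.
PS = (228 − 228)·59 = 0.
A monopolist chooses Q where MR = MC. MR = 257.5 − Q; setting this equal to 228 gives Q = 29.5 and P = 242.75.
PS = (242.75 − 228)·29.5 = 435.125.
Change in producer surplus: 435.125 − 0 = 435.125.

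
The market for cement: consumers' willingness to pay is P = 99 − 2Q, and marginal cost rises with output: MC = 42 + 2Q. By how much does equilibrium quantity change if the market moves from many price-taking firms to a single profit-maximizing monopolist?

Competitive equilibrium sets price equal to marginal cost: 99 − 2Q = 42 + 2Q, so Q = 14.25 and P = 70.5.
The monopolist equates marginal revenue to marginal cost: 99 − 4Q = 42 + 2Q, so Q = 9.5. From demand, P = 80.
Change in equilibrium quantity: 9.5 − 14.25 = −4.75.

Equilibrium quantity falls by 4.75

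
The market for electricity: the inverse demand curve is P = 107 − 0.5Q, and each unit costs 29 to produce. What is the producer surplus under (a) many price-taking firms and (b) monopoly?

Competition: PS = 0; Monopoly: PS = 3042

Competitive firms price at marginal cost: P = 29, giving Q = 156.
PS = (29 − 29)·156 = 0.
Monopoly sets MR = MC: 107 − Q = 29 ⇒ Q = 78, P = 107 − 0.5·78 = 68.
PS = (68 − 29)·78 = 3042.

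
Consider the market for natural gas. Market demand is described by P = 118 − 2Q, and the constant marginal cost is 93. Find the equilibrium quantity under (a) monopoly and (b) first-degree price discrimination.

The monopolist equates marginal revenue to marginal cost: 118 − 4Q = 93, so Q = 6.25. From demand, P = 105.5.
With perfect price discrimination, output is the efficient level Q = 12.5 (where demand meets MC), but every buyer pays their willingness to pay: CS = 0 and PS = total surplus.

Monopoly: Q = 6.25; Perfect PD: Q = 12.5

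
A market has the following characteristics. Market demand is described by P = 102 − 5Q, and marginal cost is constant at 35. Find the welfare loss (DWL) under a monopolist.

DWL = 112.225

Perfect competition: P = MC = 35, so 102 − 5Q = 35 and Q = 13.4.
The monopolist equates marginal revenue to marginal cost: 102 − 10Q = 35, so Q = 6.7. From demand, P = 68.5.
DWL is the triangle between Q = 6.7 and Q = 13.4: ½·(13.4 − 6.7)·(68.5 − 35) = 112.225.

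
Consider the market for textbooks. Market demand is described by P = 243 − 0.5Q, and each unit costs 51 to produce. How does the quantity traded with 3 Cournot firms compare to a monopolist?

Cournot: Q = 288; Monopoly: Q = 192

Cournot with 3 identical firms: the symmetric best-response condition is 243 − 2q = 51. Each firm produces q = 96, total output Q = 288, price P = 99.
A monopolist chooses Q where MR = MC. MR = 243 − Q; setting this equal to 51 gives Q = 192 and P = 147.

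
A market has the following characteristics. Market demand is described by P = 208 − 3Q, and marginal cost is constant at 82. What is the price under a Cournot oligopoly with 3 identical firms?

With 3 symmetric Cournot firms, each firm's FOC gives 208 − 12q = 82, so q = 10.5, Q = 3·10.5 = 31.5, and P = 113.5.

P = 113.5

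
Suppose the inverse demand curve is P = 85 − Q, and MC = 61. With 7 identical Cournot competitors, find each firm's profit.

Cournot with 7 identical firms: the symmetric best-response condition is 85 − 8q = 61. Each firm produces q = 3, total output Q = 21, price P = 64.
Each firm's profit = (64 − 61)·3 = 9.

π_i = 9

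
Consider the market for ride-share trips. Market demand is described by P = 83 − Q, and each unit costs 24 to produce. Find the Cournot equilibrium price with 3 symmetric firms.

Cournot with 3 identical firms: the symmetric best-response condition is 83 − 4q = 24. Each firm produces q = 14.75, total output Q = 44.25, price P = 38.75.

P = 38.75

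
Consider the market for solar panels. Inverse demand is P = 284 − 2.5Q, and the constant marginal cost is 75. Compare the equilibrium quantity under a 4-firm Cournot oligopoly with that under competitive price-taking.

With 4 symmetric Cournot firms, each firm's FOC gives 284 − 12.5q = 75, so q = 16.72, Q = 4·16.72 = 66.88, and P = 116.8.
Under competition P = MC = 75, so Q = (284 − 75)/2.5 = 83.6.

Cournot: Q = 66.88; Competition: Q = 83.6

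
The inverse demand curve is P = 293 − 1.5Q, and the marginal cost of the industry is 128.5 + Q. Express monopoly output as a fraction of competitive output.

Q_m/Q_c = 0.625

A monopolist chooses Q where MR = MC. MR = 293 − 3Q; setting this equal to 128.5 + Q gives Q = 41.125 and P = 3701/16.
Competitive equilibrium sets price equal to marginal cost: 293 − 1.5Q = 128.5 + Q, so Q = 65.8 and P = 194.3.
Ratio Q_m/Q_c = 41.125/65.8 = 0.625.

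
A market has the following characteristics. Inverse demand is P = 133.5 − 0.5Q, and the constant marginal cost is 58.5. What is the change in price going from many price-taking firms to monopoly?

Competitive firms price at marginal cost: P = 58.5, giving Q = 150.
A monopolist chooses Q where MR = MC. MR = 133.5 − Q; setting this equal to 58.5 gives Q = 75 and P = 96.
Change in price: 96 − 58.5 = 37.5.

Price rises by 37.5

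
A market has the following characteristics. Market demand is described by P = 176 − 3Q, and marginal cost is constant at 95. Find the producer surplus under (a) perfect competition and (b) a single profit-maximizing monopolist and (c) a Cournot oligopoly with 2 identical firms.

Perfect competition: P = MC = 95, so 176 − 3Q = 95 and Q = 27.
PS = (95 − 95)·27 = 0.
A monopolist chooses Q where MR = MC. MR = 176 − 6Q; setting this equal to 95 gives Q = 13.5 and P = 135.5.
PS = (135.5 − 95)·13.5 = 546.75.
Cournot with 2 identical firms: the symmetric best-response condition is 176 − 9q = 95. Each firm produces q = 9, total output Q = 18, price P = 122.
PS = (122 − 95)·18 = 486.

Competition: PS = 0; Monopoly: PS = 546.75; Cournot: PS = 486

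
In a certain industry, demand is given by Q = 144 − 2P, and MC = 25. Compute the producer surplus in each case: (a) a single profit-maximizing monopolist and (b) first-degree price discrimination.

Inverting demand: P = 72 − 0.5Q.
A monopolist chooses Q where MR = MC. MR = 72 − Q; setting this equal to 25 gives Q = 47 and P = 48.5.
PS = (48.5 − 25)·47 = 1104.5.
With perfect price discrimination, output is the efficient level Q = 94 (where demand meets MC), but every buyer pays their willingness to pay: CS = 0 and PS = total surplus.
PS = ½·(72 − 25)·94 = 2209.

Monopoly: PS = 1104.5; Perfect PD: PS = 2209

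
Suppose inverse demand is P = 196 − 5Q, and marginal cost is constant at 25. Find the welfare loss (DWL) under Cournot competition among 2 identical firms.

Competitive firms price at marginal cost: P = 25, giving Q = 34.2.
In a 2-firm Cournot equilibrium, symmetry and the first-order condition give q = (196 − 25)/(15) = 11.4. So Q = 22.8 and P = 82.
DWL is the triangle between Q = 22.8 and Q = 34.2: ½·(34.2 − 22.8)·(82 − 25) = 324.9.

DWL = 324.9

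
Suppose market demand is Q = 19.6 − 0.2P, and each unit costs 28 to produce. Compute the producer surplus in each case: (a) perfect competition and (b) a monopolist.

Inverting demand: P = 98 − 5Q.
Perfect competition: P = MC = 28, so 98 − 5Q = 28 and Q = 14.
PS = (28 − 28)·14 = 0.
The monopolist equates marginal revenue to marginal cost: 98 − 10Q = 28, so Q = 7. From demand, P = 63.
PS = (63 − 28)·7 = 245.

Competition: PS = 0; Monopoly: PS = 245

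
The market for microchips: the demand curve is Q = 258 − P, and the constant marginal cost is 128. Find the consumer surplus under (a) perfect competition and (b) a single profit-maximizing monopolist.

Inverting demand: P = 258 − Q.
Under competition P = MC = 128, so Q = (258 − 128)/1 = 130.
CS = ½·(258 − 128)·130 = 8450.
Monopoly sets MR = MC: 258 − 2Q = 128 ⇒ Q = 65, P = 258 − 65 = 193.
CS = ½·(258 − 193)·65 = 2112.5.

Competition: CS = 8450; Monopoly: CS = 2112.5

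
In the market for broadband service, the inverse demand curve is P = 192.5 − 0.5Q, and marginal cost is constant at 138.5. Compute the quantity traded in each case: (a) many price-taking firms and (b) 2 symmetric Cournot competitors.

Under competition P = MC = 138.5, so Q = (192.5 − 138.5)/0.5 = 108.
In a 2-firm Cournot equilibrium, symmetry and the first-order condition give q = (192.5 − 138.5)/(1.5) = 36. So Q = 72 and P = 156.5.

Competition: Q = 108; Cournot: Q = 72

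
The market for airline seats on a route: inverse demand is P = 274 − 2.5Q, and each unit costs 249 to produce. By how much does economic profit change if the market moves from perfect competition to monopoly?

Perfect competition: P = MC = 249, so 274 − 2.5Q = 249 and Q = 10.
Profit = (249 − 249)·10 = 0.
A monopolist chooses Q where MR = MC. MR = 274 − 5Q; setting this equal to 249 gives Q = 5 and P = 261.5.
Profit = (261.5 − 249)·5 = 62.5.
Change in economic profit: 62.5 − 0 = 62.5.

Economic profit rises by 62.5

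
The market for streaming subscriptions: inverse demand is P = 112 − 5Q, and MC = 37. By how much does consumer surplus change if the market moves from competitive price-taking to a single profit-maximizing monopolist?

Consumer surplus falls by 421.875

Competitive firms price at marginal cost: P = 37, giving Q = 15.
CS = ½·(112 − 37)·15 = 562.5.
The monopolist equates marginal revenue to marginal cost: 112 − 10Q = 37, so Q = 7.5. From demand, P = 74.5.
CS = ½·(112 − 74.5)·7.5 = 140.625.
Change in consumer surplus: 140.625 − 562.5 = −421.875.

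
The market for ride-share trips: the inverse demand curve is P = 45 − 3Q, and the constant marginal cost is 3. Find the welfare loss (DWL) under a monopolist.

DWL = 73.5

Perfect competition: P = MC = 3, so 45 − 3Q = 3 and Q = 14.
Monopoly sets MR = MC: 45 − 6Q = 3 ⇒ Q = 7, P = 45 − 3·7 = 24.
DWL is the triangle between Q = 7 and Q = 14: ½·(14 − 7)·(24 − 3) = 73.5.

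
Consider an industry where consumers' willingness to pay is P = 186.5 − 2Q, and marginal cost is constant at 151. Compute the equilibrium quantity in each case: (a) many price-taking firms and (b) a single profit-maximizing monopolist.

Competition: Q = 17.75; Monopoly: Q = 8.875

Under competition P = MC = 151, so Q = (186.5 − 151)/2 = 17.75.
Monopoly sets MR = MC: 186.5 − 4Q = 151 ⇒ Q = 8.875, P = 186.5 − 2·8.875 = 168.75.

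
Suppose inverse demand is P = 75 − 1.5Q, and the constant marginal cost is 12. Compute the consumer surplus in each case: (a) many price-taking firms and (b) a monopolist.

Competitive firms price at marginal cost: P = 12, giving Q = 42.
CS = ½·(75 − 12)·42 = 1323.
Monopoly sets MR = MC: 75 − 3Q = 12 ⇒ Q = 21, P = 75 − 1.5·21 = 43.5.
CS = ½·(75 − 43.5)·21 = 330.75.

Competition: CS = 1323; Monopoly: CS = 330.75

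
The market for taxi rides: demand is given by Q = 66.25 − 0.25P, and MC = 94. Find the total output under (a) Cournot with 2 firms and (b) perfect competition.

Cournot: Q = 28.5; Competition: Q = 42.75

Inverting demand: P = 265 − 4Q.
Cournot with 2 identical firms: the symmetric best-response condition is 265 − 12q = 94. Each firm produces q = 14.25, total output Q = 28.5, price P = 151.
Competitive firms price at marginal cost: P = 94, giving Q = 42.75.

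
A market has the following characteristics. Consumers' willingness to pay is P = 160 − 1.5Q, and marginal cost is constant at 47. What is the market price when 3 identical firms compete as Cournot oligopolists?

Cournot with 3 identical firms: the symmetric best-response condition is 160 − 6q = 47. Each firm produces q = 113/6, total output Q = 56.5, price P = 75.25.

P = 75.25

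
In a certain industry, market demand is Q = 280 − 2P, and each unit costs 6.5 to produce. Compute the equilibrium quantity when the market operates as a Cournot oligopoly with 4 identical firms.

Inverting demand: P = 140 − 0.5Q.
Cournot with 4 identical firms: the symmetric best-response condition is 140 − 2.5q = 6.5. Each firm produces q = 53.4, total output Q = 213.6, price P = 33.2.

Q = 213.6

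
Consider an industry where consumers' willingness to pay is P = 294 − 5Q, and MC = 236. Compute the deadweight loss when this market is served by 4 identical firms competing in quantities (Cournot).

DWL = 13.456

Competitive firms price at marginal cost: P = 236, giving Q = 11.6.
Cournot with 4 identical firms: the symmetric best-response condition is 294 − 25q = 236. Each firm produces q = 2.32, total output Q = 9.28, price P = 247.6.
DWL is the triangle between Q = 9.28 and Q = 11.6: ½·(11.6 − 9.28)·(247.6 − 236) = 13.456.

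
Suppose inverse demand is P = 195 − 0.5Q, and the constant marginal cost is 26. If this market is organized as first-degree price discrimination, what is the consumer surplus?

A perfectly discriminating monopolist sells every unit with P(Q) ≥ MC(Q), so output equals the competitive quantity Q = 338. Each buyer pays their reservation price, so CS = 0 and the firm captures all surplus.
CS = 0.

CS = 0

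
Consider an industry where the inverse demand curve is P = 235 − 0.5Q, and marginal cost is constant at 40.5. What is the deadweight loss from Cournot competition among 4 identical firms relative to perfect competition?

DWL = 1513.21

Competitive firms price at marginal cost: P = 40.5, giving Q = 389.
Cournot with 4 identical firms: the symmetric best-response condition is 235 − 2.5q = 40.5. Each firm produces q = 77.8, total output Q = 311.2, price P = 79.4.
DWL is the triangle between Q = 311.2 and Q = 389: ½·(389 − 311.2)·(79.4 − 40.5) = 1513.21.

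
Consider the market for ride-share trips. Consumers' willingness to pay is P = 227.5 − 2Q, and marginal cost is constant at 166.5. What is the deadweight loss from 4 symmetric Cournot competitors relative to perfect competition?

Perfect competition: P = MC = 166.5, so 227.5 − 2Q = 166.5 and Q = 30.5.
With 4 symmetric Cournot firms, each firm's FOC gives 227.5 − 10q = 166.5, so q = 6.1, Q = 4·6.1 = 24.4, and P = 178.7.
DWL is the triangle between Q = 24.4 and Q = 30.5: ½·(30.5 − 24.4)·(178.7 − 166.5) = 37.21.

DWL = 37.21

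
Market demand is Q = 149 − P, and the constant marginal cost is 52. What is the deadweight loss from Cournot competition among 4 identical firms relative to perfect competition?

DWL = 188.18

Inverting demand: P = 149 − Q.
Competitive firms price at marginal cost: P = 52, giving Q = 97.
Cournot with 4 identical firms: the symmetric best-response condition is 149 − 5q = 52. Each firm produces q = 19.4, total output Q = 77.6, price P = 71.4.
DWL is the triangle between Q = 77.6 and Q = 97: ½·(97 − 77.6)·(71.4 − 52) = 188.18.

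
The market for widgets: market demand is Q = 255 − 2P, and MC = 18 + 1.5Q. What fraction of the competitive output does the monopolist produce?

Q_m/Q_c = 0.8

Inverting demand: P = 127.5 − 0.5Q.
A monopolist chooses Q where MR = MC. MR = 127.5 − Q; setting this equal to 18 + 1.5Q gives Q = 43.8 and P = 105.6.
Competitive equilibrium sets price equal to marginal cost: 127.5 − 0.5Q = 18 + 1.5Q, so Q = 54.75 and P = 100.125.
Ratio Q_m/Q_c = 43.8/54.75 = 0.8.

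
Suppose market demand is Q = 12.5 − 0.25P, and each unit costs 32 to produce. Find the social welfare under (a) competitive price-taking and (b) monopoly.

Competition: TS = 40.5; Monopoly: TS = 30.375

Inverting demand: P = 50 − 4Q.
Competitive firms price at marginal cost: P = 32, giving Q = 4.5.
CS = ½·(50 − 32)·4.5 = 40.5; PS = (32 − 32)·4.5 = 0; TS = 40.5.
A monopolist chooses Q where MR = MC. MR = 50 − 8Q; setting this equal to 32 gives Q = 2.25 and P = 41.
CS = ½·(50 − 41)·2.25 = 10.125; PS = (41 − 32)·2.25 = 20.25; TS = 30.375.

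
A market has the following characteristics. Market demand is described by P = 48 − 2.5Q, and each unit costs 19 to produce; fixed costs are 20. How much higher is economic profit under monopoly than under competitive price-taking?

Economic profit rises by 84.1

Perfect competition: P = MC = 19, so 48 − 2.5Q = 19 and Q = 11.6.
Profit = (19 − 19)·11.6 − 20 = −20.
Monopoly sets MR = MC: 48 − 5Q = 19 ⇒ Q = 5.8, P = 48 − 2.5·5.8 = 33.5.
Profit = (33.5 − 19)·5.8 − 20 = 64.1.
Change in economic profit: 64.1 − −20 = 84.1.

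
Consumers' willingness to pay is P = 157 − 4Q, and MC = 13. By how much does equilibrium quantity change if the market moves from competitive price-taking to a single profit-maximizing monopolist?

Q falls by 18

Perfect competition: P = MC = 13, so 157 − 4Q = 13 and Q = 36.
A monopolist chooses Q where MR = MC. MR = 157 − 8Q; setting this equal to 13 gives Q = 18 and P = 85.
Change in equilibrium quantity: 18 − 36 = −18.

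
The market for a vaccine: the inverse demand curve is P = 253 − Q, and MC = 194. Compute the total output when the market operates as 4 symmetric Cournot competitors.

Q = 47.2

In a 4-firm Cournot equilibrium, symmetry and the first-order condition give q = (253 − 194)/(5) = 11.8. So Q = 47.2 and P = 205.8.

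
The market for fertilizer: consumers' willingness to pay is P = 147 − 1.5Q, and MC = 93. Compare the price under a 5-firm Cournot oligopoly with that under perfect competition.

In a 5-firm Cournot equilibrium, symmetry and the first-order condition give q = (147 − 93)/(9) = 6. So Q = 30 and P = 102.
Under competition P = MC = 93, so Q = (147 − 93)/1.5 = 36.

Cournot: P = 102; Competition: P = 93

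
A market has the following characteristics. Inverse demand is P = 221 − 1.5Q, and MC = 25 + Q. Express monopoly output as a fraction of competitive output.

Q_m/Q_c = 0.625

Monopoly sets MR = MC: 221 − 3Q = 25 + Q ⇒ Q = 49, P = 221 − 1.5·49 = 147.5.
Under competition P = MC: 221 − 1.5Q = 25 + Q ⇒ Q = 78.4, P = 103.4.
Ratio Q_m/Q_c = 49/78.4 = 0.625.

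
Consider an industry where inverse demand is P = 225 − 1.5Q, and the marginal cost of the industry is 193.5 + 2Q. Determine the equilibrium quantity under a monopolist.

Q = 6.3

Monopoly sets MR = MC: 225 − 3Q = 193.5 + 2Q ⇒ Q = 6.3, P = 225 − 1.5·6.3 = 215.55.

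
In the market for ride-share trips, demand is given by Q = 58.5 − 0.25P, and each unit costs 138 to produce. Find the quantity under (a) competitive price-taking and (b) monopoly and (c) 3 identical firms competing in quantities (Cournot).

Competition: Q = 24; Monopoly: Q = 12; Cournot: Q = 18

Inverting demand: P = 234 − 4Q.
Perfect competition: P = MC = 138, so 234 − 4Q = 138 and Q = 24.
The monopolist equates marginal revenue to marginal cost: 234 − 8Q = 138, so Q = 12. From demand, P = 186.
In a 3-firm Cournot equilibrium, symmetry and the first-order condition give q = (234 − 138)/(16) = 6. So Q = 18 and P = 162.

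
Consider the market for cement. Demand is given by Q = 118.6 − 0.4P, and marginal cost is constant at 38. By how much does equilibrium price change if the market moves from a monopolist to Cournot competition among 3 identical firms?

Equilibrium price falls by 64.625

Inverting demand: P = 296.5 − 2.5Q.
Monopoly sets MR = MC: 296.5 − 5Q = 38 ⇒ Q = 51.7, P = 296.5 − 2.5·51.7 = 167.25.
With 3 symmetric Cournot firms, each firm's FOC gives 296.5 − 10q = 38, so q = 25.85, Q = 3·25.85 = 77.55, and P = 102.625.
Change in equilibrium price: 102.625 − 167.25 = −64.625.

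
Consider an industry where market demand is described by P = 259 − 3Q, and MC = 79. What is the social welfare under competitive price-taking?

Competitive firms price at marginal cost: P = 79, giving Q = 60.
CS = ½·(259 − 79)·60 = 5400; PS = (79 − 79)·60 = 0; TS = 5400.

TS = 5400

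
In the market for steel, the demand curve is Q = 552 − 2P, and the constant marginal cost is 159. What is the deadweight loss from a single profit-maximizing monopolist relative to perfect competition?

DWL = 3422.25

Inverting demand: P = 276 − 0.5Q.
Perfect competition: P = MC = 159, so 276 − 0.5Q = 159 and Q = 234.
A monopolist chooses Q where MR = MC. MR = 276 − Q; setting this equal to 159 gives Q = 117 and P = 217.5.
DWL is the triangle between Q = 117 and Q = 234: ½·(234 − 117)·(217.5 − 159) = 3422.25.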